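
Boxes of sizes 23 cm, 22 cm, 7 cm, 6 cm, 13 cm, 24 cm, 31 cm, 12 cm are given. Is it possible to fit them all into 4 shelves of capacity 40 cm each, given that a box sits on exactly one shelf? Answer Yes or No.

A valid assignment using 4 shelves:
  shelf 1: 31 + 7 = 38
  shelf 2: 24 + 13 = 37
  shelf 3: 23 + 12 = 35
  shelf 4: 22 + 6 = 28
Every load is within 40 cm, so 4 shelves suffice.

Yes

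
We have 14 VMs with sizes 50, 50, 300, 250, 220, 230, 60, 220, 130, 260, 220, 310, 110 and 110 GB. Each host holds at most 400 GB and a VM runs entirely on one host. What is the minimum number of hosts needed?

Total = 310 + 300 + 260 + 250 + 230 + 220 + 220 + 220 + 130 + 110 + 110 + 60 + 50 + 50 = 2520 GB.
Lower bound: ⌈2520/400⌉ = 7 hosts.
Also, 8 VMs each exceed 200 GB, and no two of those can share a host, so at least 8 hosts are needed.
A packing using 8 hosts:
  host 1: 310 + 60 = 370
  host 2: 300 + 50 + 50 = 400
  host 3: 260 + 130 = 390
  host 4: 250 + 110 = 360
  host 5: 230 + 110 = 340
  host 6: 220 = 220
  host 7: 220 = 220
  host 8: 220 = 220
This matches the lower bound, so 8 is optimal.

8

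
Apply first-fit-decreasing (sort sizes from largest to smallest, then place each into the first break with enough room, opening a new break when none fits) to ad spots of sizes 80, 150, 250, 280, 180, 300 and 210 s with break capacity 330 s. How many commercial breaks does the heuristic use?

Sorted descending: 300, 280, 250, 210, 180, 150, 80.
  300 → break 1 (new)  [load 300/330]
  280 → break 2 (new)  [load 280/330]
  250 → break 3 (new)  [load 250/330]
  210 → break 4 (new)  [load 210/330]
  180 → break 5 (new)  [load 180/330]
  150 → break 5  [load 330/330]
  80 → break 3  [load 330/330]
5 commercial breaks opened.

5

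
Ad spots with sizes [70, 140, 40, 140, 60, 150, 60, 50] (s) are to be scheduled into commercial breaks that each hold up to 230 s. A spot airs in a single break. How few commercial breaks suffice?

Total = 150 + 140 + 140 + 70 + 60 + 60 + 50 + 40 = 710 s.
Lower bound: ⌈710/230⌉ = 4 commercial breaks.
A packing using 4 commercial breaks:
  break 1: 150 + 70 = 220
  break 2: 140 + 60 = 200
  break 3: 140 + 60 = 200
  break 4: 50 + 40 = 90
This matches the lower bound, so 4 is optimal.

4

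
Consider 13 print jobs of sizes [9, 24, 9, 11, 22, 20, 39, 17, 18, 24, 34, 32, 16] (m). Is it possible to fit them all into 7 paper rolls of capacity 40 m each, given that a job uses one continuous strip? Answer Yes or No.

No

Total = 275 m; ⌈275/40⌉ = 7.
The bound of 7 does not rule out 7, but exhaustive search shows no assignment into 7 paper rolls of capacity 40 m exists — the minimum is 8.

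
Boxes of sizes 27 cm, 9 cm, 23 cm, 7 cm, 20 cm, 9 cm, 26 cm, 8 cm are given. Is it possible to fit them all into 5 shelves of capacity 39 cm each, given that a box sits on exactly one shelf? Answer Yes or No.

A valid assignment using 4 shelves:
  shelf 1: 27 + 9 = 36
  shelf 2: 26 + 9 = 35
  shelf 3: 23 + 8 + 7 = 38
  shelf 4: 20 = 20
That uses only 4 ≤ 5, so 5 shelves are enough.

Yes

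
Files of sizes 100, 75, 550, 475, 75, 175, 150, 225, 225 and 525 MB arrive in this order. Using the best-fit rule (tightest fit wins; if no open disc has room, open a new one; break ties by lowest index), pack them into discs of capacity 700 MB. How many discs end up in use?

5

  100 → disc 1 (new)  [load 100/700]
  75 → disc 1  [load 175/700]
  550 → disc 2 (new)  [load 550/700]
  475 → disc 1  [load 650/700]
  75 → disc 2  [load 625/700]
  175 → disc 3 (new)  [load 175/700]
  150 → disc 3  [load 325/700]
  225 → disc 3  [load 550/700]
  225 → disc 4 (new)  [load 225/700]
  525 → disc 5 (new)  [load 525/700]
5 discs opened.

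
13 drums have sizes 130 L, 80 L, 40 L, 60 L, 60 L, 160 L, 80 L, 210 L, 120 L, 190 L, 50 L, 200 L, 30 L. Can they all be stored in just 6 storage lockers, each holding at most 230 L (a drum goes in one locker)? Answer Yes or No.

Total = 1410 L; ⌈1410/230⌉ = 7.
At least 7 storage lockers are required, but only 6 are allowed.

No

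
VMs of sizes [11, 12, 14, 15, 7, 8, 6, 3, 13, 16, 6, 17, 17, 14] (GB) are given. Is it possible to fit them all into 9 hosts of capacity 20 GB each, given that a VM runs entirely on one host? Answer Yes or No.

A valid assignment using 9 hosts:
  host 1: 17 + 3 = 20
  host 2: 17 = 17
  host 3: 16 = 16
  host 4: 15 = 15
  host 5: 14 + 6 = 20
  host 6: 14 + 6 = 20
  host 7: 13 + 7 = 20
  host 8: 12 + 8 = 20
  host 9: 11 = 11
Every load is within 20 GB, so 9 hosts suffice.

Yes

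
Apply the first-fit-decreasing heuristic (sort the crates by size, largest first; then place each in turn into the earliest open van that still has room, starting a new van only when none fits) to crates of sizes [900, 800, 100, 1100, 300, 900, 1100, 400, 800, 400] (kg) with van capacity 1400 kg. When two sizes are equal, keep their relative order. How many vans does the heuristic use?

6

Sorted descending: 1100, 1100, 900, 900, 800, 800, 400, 400, 300, 100.
  1100 → van 1 (new)  [load 1100/1400]
  1100 → van 2 (new)  [load 1100/1400]
  900 → van 3 (new)  [load 900/1400]
  900 → van 4 (new)  [load 900/1400]
  800 → van 5 (new)  [load 800/1400]
  800 → van 6 (new)  [load 800/1400]
  400 → van 3  [load 1300/1400]
  400 → van 4  [load 1300/1400]
  300 → van 1  [load 1400/1400]
  100 → van 2  [load 1200/1400]
6 vans opened.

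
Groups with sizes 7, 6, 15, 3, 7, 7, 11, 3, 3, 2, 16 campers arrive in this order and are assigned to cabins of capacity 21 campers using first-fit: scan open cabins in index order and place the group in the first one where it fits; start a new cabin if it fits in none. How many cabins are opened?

5

  7 → cabin 1 (new)  [load 7/21]
  6 → cabin 1  [load 13/21]
  15 → cabin 2 (new)  [load 15/21]
  3 → cabin 1  [load 16/21]
  7 → cabin 3 (new)  [load 7/21]
  7 → cabin 3  [load 14/21]
  11 → cabin 4 (new)  [load 11/21]
  3 → cabin 1  [load 19/21]
  3 → cabin 2  [load 18/21]
  2 → cabin 1  [load 21/21]
  16 → cabin 5 (new)  [load 16/21]
5 cabins opened.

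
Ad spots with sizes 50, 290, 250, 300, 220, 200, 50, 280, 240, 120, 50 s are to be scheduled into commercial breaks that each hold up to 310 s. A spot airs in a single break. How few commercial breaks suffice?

Total = 300 + 290 + 280 + 250 + 240 + 220 + 200 + 120 + 50 + 50 + 50 = 2050 s.
Lower bound: ⌈2050/310⌉ = 7 commercial breaks.
A packing using 8 commercial breaks:
  break 1: 300 = 300
  break 2: 290 = 290
  break 3: 280 = 280
  break 4: 250 + 50 = 300
  break 5: 240 + 50 = 290
  break 6: 220 + 50 = 270
  break 7: 200 = 200
  break 8: 120 = 120
No arrangement into 7 commercial breaks stays within capacity, so 8 is optimal.

8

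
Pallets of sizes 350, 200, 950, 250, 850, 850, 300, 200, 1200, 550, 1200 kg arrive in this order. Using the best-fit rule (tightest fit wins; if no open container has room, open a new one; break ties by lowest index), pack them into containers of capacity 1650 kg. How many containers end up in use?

5

  350 → container 1 (new)  [load 350/1650]
  200 → container 1  [load 550/1650]
  950 → container 1  [load 1500/1650]
  250 → container 2 (new)  [load 250/1650]
  850 → container 2  [load 1100/1650]
  850 → container 3 (new)  [load 850/1650]
  300 → container 2  [load 1400/1650]
  200 → container 2  [load 1600/1650]
  1200 → container 4 (new)  [load 1200/1650]
  550 → container 3  [load 1400/1650]
  1200 → container 5 (new)  [load 1200/1650]
5 containers opened.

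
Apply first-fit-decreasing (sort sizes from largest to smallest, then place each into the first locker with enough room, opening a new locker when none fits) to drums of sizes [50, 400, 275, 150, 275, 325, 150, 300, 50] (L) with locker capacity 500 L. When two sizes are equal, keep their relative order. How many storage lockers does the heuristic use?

Sorted descending: 400, 325, 300, 275, 275, 150, 150, 50, 50.
  400 → locker 1 (new)  [load 400/500]
  325 → locker 2 (new)  [load 325/500]
  300 → locker 3 (new)  [load 300/500]
  275 → locker 4 (new)  [load 275/500]
  275 → locker 5 (new)  [load 275/500]
  150 → locker 2  [load 475/500]
  150 → locker 3  [load 450/500]
  50 → locker 1  [load 450/500]
  50 → locker 1  [load 500/500]
5 storage lockers opened.

5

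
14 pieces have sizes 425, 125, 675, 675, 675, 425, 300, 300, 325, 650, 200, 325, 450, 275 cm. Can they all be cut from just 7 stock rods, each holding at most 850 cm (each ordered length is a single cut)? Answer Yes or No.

Total = 5825 cm; ⌈5825/850⌉ = 7.
The bound of 7 does not rule out 7, but exhaustive search shows no assignment into 7 stock rods of capacity 850 cm exists — the minimum is 8.

No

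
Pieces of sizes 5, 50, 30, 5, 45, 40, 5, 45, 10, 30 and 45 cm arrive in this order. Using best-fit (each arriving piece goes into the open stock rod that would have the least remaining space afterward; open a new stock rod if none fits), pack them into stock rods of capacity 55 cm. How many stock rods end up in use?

  5 → stock rod 1 (new)  [load 5/55]
  50 → stock rod 1  [load 55/55]
  30 → stock rod 2 (new)  [load 30/55]
  5 → stock rod 2  [load 35/55]
  45 → stock rod 3 (new)  [load 45/55]
  40 → stock rod 4 (new)  [load 40/55]
  5 → stock rod 3  [load 50/55]
  45 → stock rod 5 (new)  [load 45/55]
  10 → stock rod 5  [load 55/55]
  30 → stock rod 6 (new)  [load 30/55]
  45 → stock rod 7 (new)  [load 45/55]
7 stock rods opened.

7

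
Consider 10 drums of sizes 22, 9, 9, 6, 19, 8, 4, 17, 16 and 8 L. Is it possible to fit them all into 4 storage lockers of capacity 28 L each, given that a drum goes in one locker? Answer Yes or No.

Total = 118 L; ⌈118/28⌉ = 5.
At least 5 storage lockers are required, but only 4 are allowed.

No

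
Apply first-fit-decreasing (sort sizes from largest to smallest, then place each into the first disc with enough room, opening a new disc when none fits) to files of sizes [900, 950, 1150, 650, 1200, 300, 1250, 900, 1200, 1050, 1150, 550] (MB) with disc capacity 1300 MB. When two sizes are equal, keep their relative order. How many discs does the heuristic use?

10

Sorted descending: 1250, 1200, 1200, 1150, 1150, 1050, 950, 900, 900, 650, 550, 300.
  1250 → disc 1 (new)  [load 1250/1300]
  1200 → disc 2 (new)  [load 1200/1300]
  1200 → disc 3 (new)  [load 1200/1300]
  1150 → disc 4 (new)  [load 1150/1300]
  1150 → disc 5 (new)  [load 1150/1300]
  1050 → disc 6 (new)  [load 1050/1300]
  950 → disc 7 (new)  [load 950/1300]
  900 → disc 8 (new)  [load 900/1300]
  900 → disc 9 (new)  [load 900/1300]
  650 → disc 10 (new)  [load 650/1300]
  550 → disc 10  [load 1200/1300]
  300 → disc 7  [load 1250/1300]
10 discs opened.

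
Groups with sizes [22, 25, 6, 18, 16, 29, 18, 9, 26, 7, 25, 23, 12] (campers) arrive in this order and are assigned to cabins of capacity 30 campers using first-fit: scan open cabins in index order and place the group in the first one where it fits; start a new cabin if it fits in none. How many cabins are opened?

  22 → cabin 1 (new)  [load 22/30]
  25 → cabin 2 (new)  [load 25/30]
  6 → cabin 1  [load 28/30]
  18 → cabin 3 (new)  [load 18/30]
  16 → cabin 4 (new)  [load 16/30]
  29 → cabin 5 (new)  [load 29/30]
  18 → cabin 6 (new)  [load 18/30]
  9 → cabin 3  [load 27/30]
  26 → cabin 7 (new)  [load 26/30]
  7 → cabin 4  [load 23/30]
  25 → cabin 8 (new)  [load 25/30]
  23 → cabin 9 (new)  [load 23/30]
  12 → cabin 6  [load 30/30]
9 cabins opened.

9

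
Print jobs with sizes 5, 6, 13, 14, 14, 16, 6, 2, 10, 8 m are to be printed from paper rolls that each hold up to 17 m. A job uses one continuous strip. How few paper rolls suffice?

Total = 16 + 14 + 14 + 13 + 10 + 8 + 6 + 6 + 5 + 2 = 94 m.
Lower bound: ⌈94/17⌉ = 6 paper rolls.
A packing using 7 paper rolls:
  roll 1: 16 = 16
  roll 2: 14 + 2 = 16
  roll 3: 14 = 14
  roll 4: 13 = 13
  roll 5: 10 + 6 = 16
  roll 6: 8 + 6 = 14
  roll 7: 5 = 5
No arrangement into 6 paper rolls stays within capacity, so 7 is optimal.

7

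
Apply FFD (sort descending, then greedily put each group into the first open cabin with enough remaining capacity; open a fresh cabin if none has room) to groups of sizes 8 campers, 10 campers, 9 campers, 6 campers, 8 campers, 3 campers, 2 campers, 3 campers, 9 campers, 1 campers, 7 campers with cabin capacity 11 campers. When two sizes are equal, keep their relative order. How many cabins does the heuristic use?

7

Sorted descending: 10, 9, 9, 8, 8, 7, 6, 3, 3, 2, 1.
  10 → cabin 1 (new)  [load 10/11]
  9 → cabin 2 (new)  [load 9/11]
  9 → cabin 3 (new)  [load 9/11]
  8 → cabin 4 (new)  [load 8/11]
  8 → cabin 5 (new)  [load 8/11]
  7 → cabin 6 (new)  [load 7/11]
  6 → cabin 7 (new)  [load 6/11]
  3 → cabin 4  [load 11/11]
  3 → cabin 5  [load 11/11]
  2 → cabin 2  [load 11/11]
  1 → cabin 1  [load 11/11]
7 cabins opened.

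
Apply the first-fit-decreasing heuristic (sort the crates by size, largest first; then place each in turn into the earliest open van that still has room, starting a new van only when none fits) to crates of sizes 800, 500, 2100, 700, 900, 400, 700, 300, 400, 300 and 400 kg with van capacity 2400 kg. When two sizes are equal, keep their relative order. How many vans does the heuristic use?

Sorted descending: 2100, 900, 800, 700, 700, 500, 400, 400, 400, 300, 300.
  2100 → van 1 (new)  [load 2100/2400]
  900 → van 2 (new)  [load 900/2400]
  800 → van 2  [load 1700/2400]
  700 → van 2  [load 2400/2400]
  700 → van 3 (new)  [load 700/2400]
  500 → van 3  [load 1200/2400]
  400 → van 3  [load 1600/2400]
  400 → van 3  [load 2000/2400]
  400 → van 3  [load 2400/2400]
  300 → van 1  [load 2400/2400]
  300 → van 4 (new)  [load 300/2400]
4 vans opened.

4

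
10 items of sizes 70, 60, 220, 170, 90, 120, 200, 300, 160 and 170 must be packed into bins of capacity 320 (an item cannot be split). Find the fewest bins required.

Total = 300 + 220 + 200 + 170 + 170 + 160 + 120 + 90 + 70 + 60 = 1560.
Lower bound: ⌈1560/320⌉ = 5 bins.
A packing using 6 bins:
  bin 1: 300 = 300
  bin 2: 220 + 90 = 310
  bin 3: 200 + 120 = 320
  bin 4: 170 + 70 + 60 = 300
  bin 5: 170 = 170
  bin 6: 160 = 160
No arrangement into 5 bins stays within capacity, so 6 is optimal.

6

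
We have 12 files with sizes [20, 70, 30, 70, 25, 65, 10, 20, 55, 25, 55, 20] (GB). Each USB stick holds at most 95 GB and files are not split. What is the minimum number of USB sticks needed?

Total = 70 + 70 + 65 + 55 + 55 + 30 + 25 + 25 + 20 + 20 + 20 + 10 = 465 GB.
Lower bound: ⌈465/95⌉ = 5 USB sticks.
A packing using 5 USB sticks:
  USB stick 1: 70 + 25 = 95
  USB stick 2: 70 + 25 = 95
  USB stick 3: 65 + 30 = 95
  USB stick 4: 55 + 20 + 20 = 95
  USB stick 5: 55 + 20 + 10 = 85
This matches the lower bound, so 5 is optimal.

5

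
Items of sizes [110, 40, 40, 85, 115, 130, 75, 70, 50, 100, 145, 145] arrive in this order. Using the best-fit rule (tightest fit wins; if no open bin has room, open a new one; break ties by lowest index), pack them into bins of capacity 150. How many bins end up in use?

  110 → bin 1 (new)  [load 110/150]
  40 → bin 1  [load 150/150]
  40 → bin 2 (new)  [load 40/150]
  85 → bin 2  [load 125/150]
  115 → bin 3 (new)  [load 115/150]
  130 → bin 4 (new)  [load 130/150]
  75 → bin 5 (new)  [load 75/150]
  70 → bin 5  [load 145/150]
  50 → bin 6 (new)  [load 50/150]
  100 → bin 6  [load 150/150]
  145 → bin 7 (new)  [load 145/150]
  145 → bin 8 (new)  [load 145/150]
8 bins opened.

8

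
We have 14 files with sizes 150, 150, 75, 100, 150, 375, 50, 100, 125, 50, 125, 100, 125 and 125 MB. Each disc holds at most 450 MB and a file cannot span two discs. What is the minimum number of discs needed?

Total = 375 + 150 + 150 + 150 + 125 + 125 + 125 + 125 + 100 + 100 + 100 + 75 + 50 + 50 = 1800 MB.
Lower bound: ⌈1800/450⌉ = 4 discs.
A packing using 4 discs:
  disc 1: 375 + 75 = 450
  disc 2: 150 + 150 + 150 = 450
  disc 3: 125 + 125 + 100 + 100 = 450
  disc 4: 125 + 125 + 100 + 50 + 50 = 450
This matches the lower bound, so 4 is optimal.

4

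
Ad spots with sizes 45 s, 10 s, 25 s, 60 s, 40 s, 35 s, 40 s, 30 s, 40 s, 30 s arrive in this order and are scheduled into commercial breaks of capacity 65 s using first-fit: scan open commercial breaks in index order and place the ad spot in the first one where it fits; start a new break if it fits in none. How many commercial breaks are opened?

  45 → break 1 (new)  [load 45/65]
  10 → break 1  [load 55/65]
  25 → break 2 (new)  [load 25/65]
  60 → break 3 (new)  [load 60/65]
  40 → break 2  [load 65/65]
  35 → break 4 (new)  [load 35/65]
  40 → break 5 (new)  [load 40/65]
  30 → break 4  [load 65/65]
  40 → break 6 (new)  [load 40/65]
  30 → break 7 (new)  [load 30/65]
7 commercial breaks opened.

7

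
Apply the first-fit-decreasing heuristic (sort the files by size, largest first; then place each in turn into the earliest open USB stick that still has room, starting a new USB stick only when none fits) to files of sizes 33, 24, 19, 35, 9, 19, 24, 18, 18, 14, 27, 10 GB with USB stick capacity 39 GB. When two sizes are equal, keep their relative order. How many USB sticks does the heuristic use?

Sorted descending: 35, 33, 27, 24, 24, 19, 19, 18, 18, 14, 10, 9.
  35 → USB stick 1 (new)  [load 35/39]
  33 → USB stick 2 (new)  [load 33/39]
  27 → USB stick 3 (new)  [load 27/39]
  24 → USB stick 4 (new)  [load 24/39]
  24 → USB stick 5 (new)  [load 24/39]
  19 → USB stick 6 (new)  [load 19/39]
  19 → USB stick 6  [load 38/39]
  18 → USB stick 7 (new)  [load 18/39]
  18 → USB stick 7  [load 36/39]
  14 → USB stick 4  [load 38/39]
  10 → USB stick 3  [load 37/39]
  9 → USB stick 5  [load 33/39]
7 USB sticks opened.

7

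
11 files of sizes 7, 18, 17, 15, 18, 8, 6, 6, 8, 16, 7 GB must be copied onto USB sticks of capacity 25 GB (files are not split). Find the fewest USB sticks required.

Total = 18 + 18 + 17 + 16 + 15 + 8 + 8 + 7 + 7 + 6 + 6 = 126 GB.
Lower bound: ⌈126/25⌉ = 6 USB sticks.
A packing using 6 USB sticks:
  USB stick 1: 18 + 7 = 25
  USB stick 2: 18 + 7 = 25
  USB stick 3: 17 + 8 = 25
  USB stick 4: 16 + 8 = 24
  USB stick 5: 15 + 6 = 21
  USB stick 6: 6 = 6
This matches the lower bound, so 6 is optimal.

6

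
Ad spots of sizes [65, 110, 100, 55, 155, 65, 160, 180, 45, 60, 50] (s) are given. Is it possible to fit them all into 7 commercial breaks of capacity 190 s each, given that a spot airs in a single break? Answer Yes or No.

Yes

A valid assignment using 7 commercial breaks:
  break 1: 180 = 180
  break 2: 160 = 160
  break 3: 155 = 155
  break 4: 110 + 65 = 175
  break 5: 100 + 65 = 165
  break 6: 60 + 55 + 50 = 165
  break 7: 45 = 45
Every load is within 190 s, so 7 commercial breaks suffice.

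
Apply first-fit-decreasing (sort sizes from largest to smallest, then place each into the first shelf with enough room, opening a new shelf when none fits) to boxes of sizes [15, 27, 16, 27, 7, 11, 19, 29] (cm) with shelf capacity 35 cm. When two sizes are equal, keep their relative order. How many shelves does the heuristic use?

5

Sorted descending: 29, 27, 27, 19, 16, 15, 11, 7.
  29 → shelf 1 (new)  [load 29/35]
  27 → shelf 2 (new)  [load 27/35]
  27 → shelf 3 (new)  [load 27/35]
  19 → shelf 4 (new)  [load 19/35]
  16 → shelf 4  [load 35/35]
  15 → shelf 5 (new)  [load 15/35]
  11 → shelf 5  [load 26/35]
  7 → shelf 2  [load 34/35]
5 shelves opened.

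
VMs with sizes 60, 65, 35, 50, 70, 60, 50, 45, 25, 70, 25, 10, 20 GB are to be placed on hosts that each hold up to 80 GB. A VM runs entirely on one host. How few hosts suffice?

Total = 70 + 70 + 65 + 60 + 60 + 50 + 50 + 45 + 35 + 25 + 25 + 20 + 10 = 585 GB.
Lower bound: ⌈585/80⌉ = 8 hosts.
A packing using 8 hosts:
  host 1: 70 + 10 = 80
  host 2: 70 = 70
  host 3: 65 = 65
  host 4: 60 + 20 = 80
  host 5: 60 = 60
  host 6: 50 + 25 = 75
  host 7: 50 + 25 = 75
  host 8: 45 + 35 = 80
This matches the lower bound, so 8 is optimal.

8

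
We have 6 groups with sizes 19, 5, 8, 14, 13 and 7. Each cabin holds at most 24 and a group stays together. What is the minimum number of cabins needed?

Total = 19 + 14 + 13 + 8 + 7 + 5 = 66.
Lower bound: ⌈66/24⌉ = 3 cabins.
A packing using 3 cabins:
  cabin 1: 19 + 5 = 24
  cabin 2: 14 + 8 = 22
  cabin 3: 13 + 7 = 20
This matches the lower bound, so 3 is optimal.

3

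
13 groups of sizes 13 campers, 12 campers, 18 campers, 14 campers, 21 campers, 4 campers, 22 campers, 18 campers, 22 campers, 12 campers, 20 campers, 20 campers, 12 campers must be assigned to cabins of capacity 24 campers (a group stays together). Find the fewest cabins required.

Total = 22 + 22 + 21 + 20 + 20 + 18 + 18 + 14 + 13 + 12 + 12 + 12 + 4 = 208 campers.
Lower bound: ⌈208/24⌉ = 9 cabins.
A packing using 11 cabins:
  cabin 1: 22 = 22
  cabin 2: 22 = 22
  cabin 3: 21 = 21
  cabin 4: 20 + 4 = 24
  cabin 5: 20 = 20
  cabin 6: 18 = 18
  cabin 7: 18 = 18
  cabin 8: 14 = 14
  cabin 9: 13 = 13
  cabin 10: 12 + 12 = 24
  cabin 11: 12 = 12
No arrangement into 10 cabins stays within capacity, so 11 is optimal.

11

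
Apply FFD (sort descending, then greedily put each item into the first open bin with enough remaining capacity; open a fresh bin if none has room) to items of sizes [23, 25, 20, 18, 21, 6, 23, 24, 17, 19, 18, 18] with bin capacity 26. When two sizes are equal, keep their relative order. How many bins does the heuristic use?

11

Sorted descending: 25, 24, 23, 23, 21, 20, 19, 18, 18, 18, 17, 6.
  25 → bin 1 (new)  [load 25/26]
  24 → bin 2 (new)  [load 24/26]
  23 → bin 3 (new)  [load 23/26]
  23 → bin 4 (new)  [load 23/26]
  21 → bin 5 (new)  [load 21/26]
  20 → bin 6 (new)  [load 20/26]
  19 → bin 7 (new)  [load 19/26]
  18 → bin 8 (new)  [load 18/26]
  18 → bin 9 (new)  [load 18/26]
  18 → bin 10 (new)  [load 18/26]
  17 → bin 11 (new)  [load 17/26]
  6 → bin 6  [load 26/26]
11 bins opened.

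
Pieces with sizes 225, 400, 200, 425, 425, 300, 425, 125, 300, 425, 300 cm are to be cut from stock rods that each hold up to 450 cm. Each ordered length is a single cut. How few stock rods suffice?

Total = 425 + 425 + 425 + 425 + 400 + 300 + 300 + 300 + 225 + 200 + 125 = 3550 cm.
Lower bound: ⌈3550/450⌉ = 8 stock rods.
A packing using 9 stock rods:
  stock rod 1: 425 = 425
  stock rod 2: 425 = 425
  stock rod 3: 425 = 425
  stock rod 4: 425 = 425
  stock rod 5: 400 = 400
  stock rod 6: 300 + 125 = 425
  stock rod 7: 300 = 300
  stock rod 8: 300 = 300
  stock rod 9: 225 + 200 = 425
No arrangement into 8 stock rods stays within capacity, so 9 is optimal.

9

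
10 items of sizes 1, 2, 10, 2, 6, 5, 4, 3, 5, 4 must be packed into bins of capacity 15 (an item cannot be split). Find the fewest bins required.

Total = 10 + 6 + 5 + 5 + 4 + 4 + 3 + 2 + 2 + 1 = 42.
Lower bound: ⌈42/15⌉ = 3 bins.
A packing using 3 bins:
  bin 1: 10 + 5 = 15
  bin 2: 6 + 5 + 4 = 15
  bin 3: 4 + 3 + 2 + 2 + 1 = 12
This matches the lower bound, so 3 is optimal.

3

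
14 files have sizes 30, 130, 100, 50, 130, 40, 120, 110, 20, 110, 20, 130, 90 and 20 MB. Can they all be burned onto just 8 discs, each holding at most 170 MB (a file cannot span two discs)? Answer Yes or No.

A valid assignment using 8 discs:
  disc 1: 130 + 40 = 170
  disc 2: 130 + 30 = 160
  disc 3: 130 + 20 + 20 = 170
  disc 4: 120 + 50 = 170
  disc 5: 110 + 20 = 130
  disc 6: 110 = 110
  disc 7: 100 = 100
  disc 8: 90 = 90
Every load is within 170 MB, so 8 discs suffice.

Yes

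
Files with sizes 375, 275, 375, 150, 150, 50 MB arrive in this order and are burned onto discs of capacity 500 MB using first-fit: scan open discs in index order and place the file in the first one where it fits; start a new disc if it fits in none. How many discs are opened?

  375 → disc 1 (new)  [load 375/500]
  275 → disc 2 (new)  [load 275/500]
  375 → disc 3 (new)  [load 375/500]
  150 → disc 2  [load 425/500]
  150 → disc 4 (new)  [load 150/500]
  50 → disc 1  [load 425/500]
4 discs opened.

4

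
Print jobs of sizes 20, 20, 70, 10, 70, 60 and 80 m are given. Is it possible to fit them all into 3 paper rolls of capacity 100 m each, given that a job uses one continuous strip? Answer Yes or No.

Total = 330 m; ⌈330/100⌉ = 4.
At least 4 paper rolls are required, but only 3 are allowed.

No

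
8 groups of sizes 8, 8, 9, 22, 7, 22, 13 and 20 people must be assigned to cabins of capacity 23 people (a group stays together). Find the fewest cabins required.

Total = 22 + 22 + 20 + 13 + 9 + 8 + 8 + 7 = 109 people.
Lower bound: ⌈109/23⌉ = 5 cabins.
A packing using 5 cabins:
  cabin 1: 22 = 22
  cabin 2: 22 = 22
  cabin 3: 20 = 20
  cabin 4: 13 + 9 = 22
  cabin 5: 8 + 8 + 7 = 23
This matches the lower bound, so 5 is optimal.

5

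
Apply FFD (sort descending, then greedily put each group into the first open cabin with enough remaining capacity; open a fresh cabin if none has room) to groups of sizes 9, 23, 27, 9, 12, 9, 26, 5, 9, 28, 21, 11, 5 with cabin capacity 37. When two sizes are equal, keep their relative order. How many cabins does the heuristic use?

6

Sorted descending: 28, 27, 26, 23, 21, 12, 11, 9, 9, 9, 9, 5, 5.
  28 → cabin 1 (new)  [load 28/37]
  27 → cabin 2 (new)  [load 27/37]
  26 → cabin 3 (new)  [load 26/37]
  23 → cabin 4 (new)  [load 23/37]
  21 → cabin 5 (new)  [load 21/37]
  12 → cabin 4  [load 35/37]
  11 → cabin 3  [load 37/37]
  9 → cabin 1  [load 37/37]
  9 → cabin 2  [load 36/37]
  9 → cabin 5  [load 30/37]
  9 → cabin 6 (new)  [load 9/37]
  5 → cabin 5  [load 35/37]
  5 → cabin 6  [load 14/37]
6 cabins opened.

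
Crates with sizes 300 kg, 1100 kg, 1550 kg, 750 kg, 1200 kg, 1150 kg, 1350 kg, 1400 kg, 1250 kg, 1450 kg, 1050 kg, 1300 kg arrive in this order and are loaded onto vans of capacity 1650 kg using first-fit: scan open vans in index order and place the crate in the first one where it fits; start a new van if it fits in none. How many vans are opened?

11

  300 → van 1 (new)  [load 300/1650]
  1100 → van 1  [load 1400/1650]
  1550 → van 2 (new)  [load 1550/1650]
  750 → van 3 (new)  [load 750/1650]
  1200 → van 4 (new)  [load 1200/1650]
  1150 → van 5 (new)  [load 1150/1650]
  1350 → van 6 (new)  [load 1350/1650]
  1400 → van 7 (new)  [load 1400/1650]
  1250 → van 8 (new)  [load 1250/1650]
  1450 → van 9 (new)  [load 1450/1650]
  1050 → van 10 (new)  [load 1050/1650]
  1300 → van 11 (new)  [load 1300/1650]
11 vans opened.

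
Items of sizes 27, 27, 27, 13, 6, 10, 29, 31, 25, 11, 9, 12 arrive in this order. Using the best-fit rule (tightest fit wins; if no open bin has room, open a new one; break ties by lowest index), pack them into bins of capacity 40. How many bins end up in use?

6

  27 → bin 1 (new)  [load 27/40]
  27 → bin 2 (new)  [load 27/40]
  27 → bin 3 (new)  [load 27/40]
  13 → bin 1  [load 40/40]
  6 → bin 2  [load 33/40]
  10 → bin 3  [load 37/40]
  29 → bin 4 (new)  [load 29/40]
  31 → bin 5 (new)  [load 31/40]
  25 → bin 6 (new)  [load 25/40]
  11 → bin 4  [load 40/40]
  9 → bin 5  [load 40/40]
  12 → bin 6  [load 37/40]
6 bins opened.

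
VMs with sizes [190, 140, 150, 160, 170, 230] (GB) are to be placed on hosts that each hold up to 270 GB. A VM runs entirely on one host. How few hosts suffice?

Total = 230 + 190 + 170 + 160 + 150 + 140 = 1040 GB.
Lower bound: ⌈1040/270⌉ = 4 hosts.
Also, 6 VMs each exceed 135 GB, and no two of those can share a host, so at least 6 hosts are needed.
A packing using 6 hosts:
  host 1: 230 = 230
  host 2: 190 = 190
  host 3: 170 = 170
  host 4: 160 = 160
  host 5: 150 = 150
  host 6: 140 = 140
This matches the lower bound, so 6 is optimal.

6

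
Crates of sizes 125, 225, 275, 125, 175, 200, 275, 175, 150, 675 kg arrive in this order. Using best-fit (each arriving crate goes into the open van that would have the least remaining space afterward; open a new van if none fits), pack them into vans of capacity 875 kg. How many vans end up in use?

3

  125 → van 1 (new)  [load 125/875]
  225 → van 1  [load 350/875]
  275 → van 1  [load 625/875]
  125 → van 1  [load 750/875]
  175 → van 2 (new)  [load 175/875]
  200 → van 2  [load 375/875]
  275 → van 2  [load 650/875]
  175 → van 2  [load 825/875]
  150 → van 3 (new)  [load 150/875]
  675 → van 3  [load 825/875]
3 vans opened.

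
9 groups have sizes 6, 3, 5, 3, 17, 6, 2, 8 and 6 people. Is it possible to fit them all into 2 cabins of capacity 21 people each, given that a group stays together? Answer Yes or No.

Total = 56 people; ⌈56/21⌉ = 3.
At least 3 cabins are required, but only 2 are allowed.

No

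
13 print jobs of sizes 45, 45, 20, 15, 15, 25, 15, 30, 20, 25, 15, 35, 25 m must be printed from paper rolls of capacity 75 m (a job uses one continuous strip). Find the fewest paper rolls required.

5

Total = 45 + 45 + 35 + 30 + 25 + 25 + 25 + 20 + 20 + 15 + 15 + 15 + 15 = 330 m.
Lower bound: ⌈330/75⌉ = 5 paper rolls.
A packing using 5 paper rolls:
  roll 1: 45 + 30 = 75
  roll 2: 45 + 25 = 70
  roll 3: 35 + 25 + 15 = 75
  roll 4: 25 + 20 + 20 = 65
  roll 5: 15 + 15 + 15 = 45
This matches the lower bound, so 5 is optimal.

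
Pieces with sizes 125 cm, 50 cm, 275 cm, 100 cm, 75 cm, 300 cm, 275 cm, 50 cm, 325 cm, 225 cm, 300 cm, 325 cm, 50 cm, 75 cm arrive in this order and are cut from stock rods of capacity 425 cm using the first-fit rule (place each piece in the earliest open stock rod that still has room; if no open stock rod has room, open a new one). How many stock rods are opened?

8

  125 → stock rod 1 (new)  [load 125/425]
  50 → stock rod 1  [load 175/425]
  275 → stock rod 2 (new)  [load 275/425]
  100 → stock rod 1  [load 275/425]
  75 → stock rod 1  [load 350/425]
  300 → stock rod 3 (new)  [load 300/425]
  275 → stock rod 4 (new)  [load 275/425]
  50 → stock rod 1  [load 400/425]
  325 → stock rod 5 (new)  [load 325/425]
  225 → stock rod 6 (new)  [load 225/425]
  300 → stock rod 7 (new)  [load 300/425]
  325 → stock rod 8 (new)  [load 325/425]
  50 → stock rod 2  [load 325/425]
  75 → stock rod 2  [load 400/425]
8 stock rods opened.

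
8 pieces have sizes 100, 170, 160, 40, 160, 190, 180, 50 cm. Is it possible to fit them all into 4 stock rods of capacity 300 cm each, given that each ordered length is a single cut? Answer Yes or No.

Total = 1050 cm; ⌈1050/300⌉ = 4.
5 pieces each exceed half the capacity and cannot share a stock rod, forcing at least 5 stock rods.
At least 5 stock rods are required, but only 4 are allowed.

No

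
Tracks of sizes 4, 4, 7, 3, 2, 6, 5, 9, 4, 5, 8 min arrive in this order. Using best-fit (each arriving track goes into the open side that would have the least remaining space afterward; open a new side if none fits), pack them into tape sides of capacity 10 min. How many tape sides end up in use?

6

  4 → side 1 (new)  [load 4/10]
  4 → side 1  [load 8/10]
  7 → side 2 (new)  [load 7/10]
  3 → side 2  [load 10/10]
  2 → side 1  [load 10/10]
  6 → side 3 (new)  [load 6/10]
  5 → side 4 (new)  [load 5/10]
  9 → side 5 (new)  [load 9/10]
  4 → side 3  [load 10/10]
  5 → side 4  [load 10/10]
  8 → side 6 (new)  [load 8/10]
6 tape sides opened.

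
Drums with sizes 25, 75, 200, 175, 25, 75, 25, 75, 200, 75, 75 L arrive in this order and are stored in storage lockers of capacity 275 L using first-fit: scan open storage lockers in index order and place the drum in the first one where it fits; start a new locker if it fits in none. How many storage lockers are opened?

  25 → locker 1 (new)  [load 25/275]
  75 → locker 1  [load 100/275]
  200 → locker 2 (new)  [load 200/275]
  175 → locker 1  [load 275/275]
  25 → locker 2  [load 225/275]
  75 → locker 3 (new)  [load 75/275]
  25 → locker 2  [load 250/275]
  75 → locker 3  [load 150/275]
  200 → locker 4 (new)  [load 200/275]
  75 → locker 3  [load 225/275]
  75 → locker 4  [load 275/275]
4 storage lockers opened.

4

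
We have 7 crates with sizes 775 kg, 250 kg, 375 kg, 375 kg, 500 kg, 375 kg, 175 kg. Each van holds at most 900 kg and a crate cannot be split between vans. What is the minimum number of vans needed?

Total = 775 + 500 + 375 + 375 + 375 + 250 + 175 = 2825 kg.
Lower bound: ⌈2825/900⌉ = 4 vans.
A packing using 4 vans:
  van 1: 775 = 775
  van 2: 500 + 375 = 875
  van 3: 375 + 375 = 750
  van 4: 250 + 175 = 425
This matches the lower bound, so 4 is optimal.

4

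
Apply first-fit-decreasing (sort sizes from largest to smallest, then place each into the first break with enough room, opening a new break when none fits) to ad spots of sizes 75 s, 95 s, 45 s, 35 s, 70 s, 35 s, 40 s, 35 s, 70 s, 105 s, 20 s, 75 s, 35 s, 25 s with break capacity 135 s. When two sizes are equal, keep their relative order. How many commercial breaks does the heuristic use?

Sorted descending: 105, 95, 75, 75, 70, 70, 45, 40, 35, 35, 35, 35, 25, 20.
  105 → break 1 (new)  [load 105/135]
  95 → break 2 (new)  [load 95/135]
  75 → break 3 (new)  [load 75/135]
  75 → break 4 (new)  [load 75/135]
  70 → break 5 (new)  [load 70/135]
  70 → break 6 (new)  [load 70/135]
  45 → break 3  [load 120/135]
  40 → break 2  [load 135/135]
  35 → break 4  [load 110/135]
  35 → break 5  [load 105/135]
  35 → break 6  [load 105/135]
  35 → break 7 (new)  [load 35/135]
  25 → break 1  [load 130/135]
  20 → break 4  [load 130/135]
7 commercial breaks opened.

7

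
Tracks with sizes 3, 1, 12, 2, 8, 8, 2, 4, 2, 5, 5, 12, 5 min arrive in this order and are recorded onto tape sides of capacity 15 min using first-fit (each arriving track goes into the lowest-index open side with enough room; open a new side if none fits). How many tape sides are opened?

5

  3 → side 1 (new)  [load 3/15]
  1 → side 1  [load 4/15]
  12 → side 2 (new)  [load 12/15]
  2 → side 1  [load 6/15]
  8 → side 1  [load 14/15]
  8 → side 3 (new)  [load 8/15]
  2 → side 2  [load 14/15]
  4 → side 3  [load 12/15]
  2 → side 3  [load 14/15]
  5 → side 4 (new)  [load 5/15]
  5 → side 4  [load 10/15]
  12 → side 5 (new)  [load 12/15]
  5 → side 4  [load 15/15]
5 tape sides opened.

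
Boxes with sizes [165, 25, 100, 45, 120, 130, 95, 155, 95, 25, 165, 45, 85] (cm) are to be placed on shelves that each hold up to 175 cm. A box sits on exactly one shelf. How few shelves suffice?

Total = 165 + 165 + 155 + 130 + 120 + 100 + 95 + 95 + 85 + 45 + 45 + 25 + 25 = 1250 cm.
Lower bound: ⌈1250/175⌉ = 8 shelves.
A packing using 9 shelves:
  shelf 1: 165 = 165
  shelf 2: 165 = 165
  shelf 3: 155 = 155
  shelf 4: 130 + 45 = 175
  shelf 5: 120 + 45 = 165
  shelf 6: 100 + 25 + 25 = 150
  shelf 7: 95 = 95
  shelf 8: 95 = 95
  shelf 9: 85 = 85
No arrangement into 8 shelves stays within capacity, so 9 is optimal.

9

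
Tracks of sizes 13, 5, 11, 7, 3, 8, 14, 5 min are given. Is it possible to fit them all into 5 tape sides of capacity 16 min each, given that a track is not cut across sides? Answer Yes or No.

Yes

A valid assignment using 5 tape sides:
  side 1: 14 = 14
  side 2: 13 + 3 = 16
  side 3: 11 + 5 = 16
  side 4: 8 + 7 = 15
  side 5: 5 = 5
Every load is within 16 min, so 5 tape sides suffice.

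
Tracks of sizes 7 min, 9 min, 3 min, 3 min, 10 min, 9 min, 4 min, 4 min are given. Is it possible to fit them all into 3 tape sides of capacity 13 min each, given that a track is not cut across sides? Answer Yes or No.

No

Total = 49 min; ⌈49/13⌉ = 4.
At least 4 tape sides are required, but only 3 are allowed.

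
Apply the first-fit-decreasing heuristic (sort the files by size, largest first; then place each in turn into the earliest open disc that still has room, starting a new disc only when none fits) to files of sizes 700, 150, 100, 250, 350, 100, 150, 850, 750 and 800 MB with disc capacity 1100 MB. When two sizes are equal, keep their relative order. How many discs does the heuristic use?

4

Sorted descending: 850, 800, 750, 700, 350, 250, 150, 150, 100, 100.
  850 → disc 1 (new)  [load 850/1100]
  800 → disc 2 (new)  [load 800/1100]
  750 → disc 3 (new)  [load 750/1100]
  700 → disc 4 (new)  [load 700/1100]
  350 → disc 3  [load 1100/1100]
  250 → disc 1  [load 1100/1100]
  150 → disc 2  [load 950/1100]
  150 → disc 2  [load 1100/1100]
  100 → disc 4  [load 800/1100]
  100 → disc 4  [load 900/1100]
4 discs opened.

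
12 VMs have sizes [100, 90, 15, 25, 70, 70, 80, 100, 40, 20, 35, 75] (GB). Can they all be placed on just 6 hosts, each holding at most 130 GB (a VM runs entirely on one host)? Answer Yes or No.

Total = 720 GB; ⌈720/130⌉ = 6.
7 VMs each exceed half the capacity and cannot share a host, forcing at least 7 hosts.
At least 7 hosts are required, but only 6 are allowed.

No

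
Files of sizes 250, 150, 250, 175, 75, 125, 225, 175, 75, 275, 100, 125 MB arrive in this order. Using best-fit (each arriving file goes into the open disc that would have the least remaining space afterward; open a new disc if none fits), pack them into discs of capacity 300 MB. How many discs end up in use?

8

  250 → disc 1 (new)  [load 250/300]
  150 → disc 2 (new)  [load 150/300]
  250 → disc 3 (new)  [load 250/300]
  175 → disc 4 (new)  [load 175/300]
  75 → disc 4  [load 250/300]
  125 → disc 2  [load 275/300]
  225 → disc 5 (new)  [load 225/300]
  175 → disc 6 (new)  [load 175/300]
  75 → disc 5  [load 300/300]
  275 → disc 7 (new)  [load 275/300]
  100 → disc 6  [load 275/300]
  125 → disc 8 (new)  [load 125/300]
8 discs opened.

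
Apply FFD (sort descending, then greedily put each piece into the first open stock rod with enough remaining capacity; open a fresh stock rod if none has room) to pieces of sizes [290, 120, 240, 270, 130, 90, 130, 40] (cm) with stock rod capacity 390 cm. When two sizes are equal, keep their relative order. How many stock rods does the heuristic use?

Sorted descending: 290, 270, 240, 130, 130, 120, 90, 40.
  290 → stock rod 1 (new)  [load 290/390]
  270 → stock rod 2 (new)  [load 270/390]
  240 → stock rod 3 (new)  [load 240/390]
  130 → stock rod 3  [load 370/390]
  130 → stock rod 4 (new)  [load 130/390]
  120 → stock rod 2  [load 390/390]
  90 → stock rod 1  [load 380/390]
  40 → stock rod 4  [load 170/390]
4 stock rods opened.

4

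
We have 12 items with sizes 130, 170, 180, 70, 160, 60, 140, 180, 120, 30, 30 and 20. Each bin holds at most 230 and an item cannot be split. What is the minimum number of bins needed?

Total = 180 + 180 + 170 + 160 + 140 + 130 + 120 + 70 + 60 + 30 + 30 + 20 = 1290.
Lower bound: ⌈1290/230⌉ = 6 bins.
Also, 7 items each exceed 115, and no two of those can share a bin, so at least 7 bins are needed.
A packing using 7 bins:
  bin 1: 180 + 30 + 20 = 230
  bin 2: 180 + 30 = 210
  bin 3: 170 + 60 = 230
  bin 4: 160 + 70 = 230
  bin 5: 140 = 140
  bin 6: 130 = 130
  bin 7: 120 = 120
This matches the lower bound, so 7 is optimal.

7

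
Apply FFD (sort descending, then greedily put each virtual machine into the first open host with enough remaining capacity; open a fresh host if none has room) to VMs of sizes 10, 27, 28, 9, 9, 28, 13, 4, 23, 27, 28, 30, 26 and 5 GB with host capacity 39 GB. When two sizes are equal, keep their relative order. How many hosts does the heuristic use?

Sorted descending: 30, 28, 28, 28, 27, 27, 26, 23, 13, 10, 9, 9, 5, 4.
  30 → host 1 (new)  [load 30/39]
  28 → host 2 (new)  [load 28/39]
  28 → host 3 (new)  [load 28/39]
  28 → host 4 (new)  [load 28/39]
  27 → host 5 (new)  [load 27/39]
  27 → host 6 (new)  [load 27/39]
  26 → host 7 (new)  [load 26/39]
  23 → host 8 (new)  [load 23/39]
  13 → host 7  [load 39/39]
  10 → host 2  [load 38/39]
  9 → host 1  [load 39/39]
  9 → host 3  [load 37/39]
  5 → host 4  [load 33/39]
  4 → host 4  [load 37/39]
8 hosts opened.

8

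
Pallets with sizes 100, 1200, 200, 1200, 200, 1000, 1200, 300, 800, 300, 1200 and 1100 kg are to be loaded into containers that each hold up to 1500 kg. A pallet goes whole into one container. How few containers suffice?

Total = 1200 + 1200 + 1200 + 1200 + 1100 + 1000 + 800 + 300 + 300 + 200 + 200 + 100 = 8800 kg.
Lower bound: ⌈8800/1500⌉ = 6 containers.
Also, 7 pallets each exceed 750 kg, and no two of those can share a container, so at least 7 containers are needed.
A packing using 7 containers:
  container 1: 1200 + 300 = 1500
  container 2: 1200 + 300 = 1500
  container 3: 1200 + 200 + 100 = 1500
  container 4: 1200 + 200 = 1400
  container 5: 1100 = 1100
  container 6: 1000 = 1000
  container 7: 800 = 800
This matches the lower bound, so 7 is optimal.

7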